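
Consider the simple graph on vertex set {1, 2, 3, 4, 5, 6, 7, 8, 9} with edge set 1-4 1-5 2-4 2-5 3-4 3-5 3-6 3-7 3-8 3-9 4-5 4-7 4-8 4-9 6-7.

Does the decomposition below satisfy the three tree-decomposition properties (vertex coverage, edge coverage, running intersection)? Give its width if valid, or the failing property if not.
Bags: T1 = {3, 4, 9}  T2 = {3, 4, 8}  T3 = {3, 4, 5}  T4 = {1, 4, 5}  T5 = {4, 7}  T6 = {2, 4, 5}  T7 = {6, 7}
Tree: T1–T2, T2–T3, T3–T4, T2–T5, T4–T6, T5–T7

No — edge (3,7) lies in no bag.

A tree decomposition must satisfy three properties: every vertex lies in some bag; for every edge, both endpoints lie together in some bag; and for every vertex, the bags containing it form a connected subtree. Here edge (3,7) lies in no bag, so the decomposition is invalid.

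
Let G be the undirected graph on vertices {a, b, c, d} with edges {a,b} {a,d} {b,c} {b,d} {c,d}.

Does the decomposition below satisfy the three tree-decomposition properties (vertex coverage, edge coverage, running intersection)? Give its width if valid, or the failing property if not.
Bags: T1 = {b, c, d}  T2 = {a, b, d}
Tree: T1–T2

Yes; width 2.

Vertex coverage: the bags together contain {a, b, c, d}, the full vertex set. Edge coverage: each edge of G has both endpoints in at least one bag. Running intersection: for every vertex, the bags containing it form a connected subtree. All three properties hold, so this is a valid tree decomposition of width max|bag| − 1 = 2, and hence tw(G) ≤ 2.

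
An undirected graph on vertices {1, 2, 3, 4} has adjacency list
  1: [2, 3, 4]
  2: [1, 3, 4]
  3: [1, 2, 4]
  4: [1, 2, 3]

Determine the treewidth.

3

A width-3 tree decomposition is:
Bags: B1 = {1, 2, 3, 4}
Tree: (single bag)
A single bag containing all 4 vertices is trivially a valid decomposition of width 3. Conversely, {1, 2, 3, 4} is a clique of size 4, and the vertices of any clique must share a bag in every tree decomposition; so some bag has ≥ 4 vertices and tw(G) ≥ 3. Combining the bounds, tw(G) = 3.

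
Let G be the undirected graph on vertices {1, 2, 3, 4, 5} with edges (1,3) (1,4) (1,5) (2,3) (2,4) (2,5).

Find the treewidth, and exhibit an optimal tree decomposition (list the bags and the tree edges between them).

Treewidth 2.
One optimal decomposition is:
Bags: B1 = {1, 2, 5}  B2 = {1, 2, 3}  B3 = {1, 2, 4}
Tree: B1–B2, B2–B3

Every bag has size at most 3, so the width is 3 − 1 = 2 and tw(G) ≤ 2. The edges 2–5–1–3–2 form a cycle, so G is not a tree and its treewidth is at least 2. The upper and lower bounds meet at 2, so that is the treewidth.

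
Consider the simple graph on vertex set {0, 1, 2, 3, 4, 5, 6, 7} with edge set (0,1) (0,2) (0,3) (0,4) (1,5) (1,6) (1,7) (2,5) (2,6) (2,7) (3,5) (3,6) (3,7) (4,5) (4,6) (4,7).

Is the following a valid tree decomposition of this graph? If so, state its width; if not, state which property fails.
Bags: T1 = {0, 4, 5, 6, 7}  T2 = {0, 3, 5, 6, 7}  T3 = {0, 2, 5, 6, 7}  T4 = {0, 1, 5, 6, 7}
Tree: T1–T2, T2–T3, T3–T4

Yes; width 4.

Vertex coverage: the bags together contain {0, 1, 2, 3, 4, 5, 6, 7}, the full vertex set. Edge coverage: each edge of G has both endpoints in at least one bag. Running intersection: for every vertex, the bags containing it form a connected subtree. All three properties hold, so this is a valid tree decomposition of width max|bag| − 1 = 4, and hence tw(G) ≤ 4.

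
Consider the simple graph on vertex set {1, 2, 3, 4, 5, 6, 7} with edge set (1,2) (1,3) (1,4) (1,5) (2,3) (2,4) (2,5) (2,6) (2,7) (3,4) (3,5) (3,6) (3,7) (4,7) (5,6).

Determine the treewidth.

A width-3 tree decomposition is:
Bags: B1 = {1, 2, 3, 4}  B2 = {1, 2, 3, 5}  B3 = {2, 3, 4, 7}  B4 = {2, 3, 5, 6}
Tree: B1–B2, B1–B3, B2–B4
The largest bag has 4 vertices, giving width 3; this decomposition certifies tw(G) ≤ 3. On the other hand G contains the 4-clique {1, 2, 3, 4}. A clique must lie in a single bag of any decomposition, so no decomposition can have width below 3. The upper and lower bounds meet at 3, so that is the treewidth.

3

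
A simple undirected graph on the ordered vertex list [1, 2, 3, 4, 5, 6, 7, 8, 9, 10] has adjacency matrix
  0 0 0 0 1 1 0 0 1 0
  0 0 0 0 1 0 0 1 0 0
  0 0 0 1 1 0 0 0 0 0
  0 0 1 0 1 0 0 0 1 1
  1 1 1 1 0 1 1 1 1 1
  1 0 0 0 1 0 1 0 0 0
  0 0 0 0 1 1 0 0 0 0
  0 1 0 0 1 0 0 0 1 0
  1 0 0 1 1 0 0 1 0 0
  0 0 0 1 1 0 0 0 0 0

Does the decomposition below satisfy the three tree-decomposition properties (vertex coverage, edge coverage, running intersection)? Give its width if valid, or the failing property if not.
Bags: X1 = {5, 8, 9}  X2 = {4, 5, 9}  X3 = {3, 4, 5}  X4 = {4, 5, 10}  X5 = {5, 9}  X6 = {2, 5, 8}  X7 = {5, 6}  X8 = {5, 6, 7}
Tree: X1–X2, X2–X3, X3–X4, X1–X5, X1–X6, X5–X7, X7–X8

No — vertex 1 appears in no bag.

A tree decomposition must satisfy three properties: every vertex lies in some bag; for every edge, both endpoints lie together in some bag; and for every vertex, the bags containing it form a connected subtree. Here vertex 1 appears in no bag, so the decomposition is invalid.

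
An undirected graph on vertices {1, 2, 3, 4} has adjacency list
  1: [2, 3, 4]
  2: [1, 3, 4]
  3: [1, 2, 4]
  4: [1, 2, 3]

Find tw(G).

3

A width-3 tree decomposition is:
Bags: B1 = {1, 2, 3, 4}
Tree: (single bag)
A single bag containing all 4 vertices is trivially a valid decomposition of width 3. On the other hand G contains the 4-clique {1, 2, 3, 4}. A clique must lie in a single bag of any decomposition, so no decomposition can have width below 3. Therefore the treewidth is 3.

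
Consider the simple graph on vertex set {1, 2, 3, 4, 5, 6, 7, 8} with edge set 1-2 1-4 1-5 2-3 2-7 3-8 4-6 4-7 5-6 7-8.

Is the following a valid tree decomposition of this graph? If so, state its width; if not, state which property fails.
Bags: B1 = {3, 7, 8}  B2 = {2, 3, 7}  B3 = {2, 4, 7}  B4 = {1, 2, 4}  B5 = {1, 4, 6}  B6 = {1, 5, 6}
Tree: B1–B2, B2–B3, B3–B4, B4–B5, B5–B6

Every vertex of G appears in some bag (union = {1, 2, 3, 4, 5, 6, 7, 8}); every edge is covered by a bag; and for each vertex v the set of bags containing v is connected in the bag tree. The decomposition is therefore valid. The largest bag has 3 vertices, so the width is 2.

Yes; width 2.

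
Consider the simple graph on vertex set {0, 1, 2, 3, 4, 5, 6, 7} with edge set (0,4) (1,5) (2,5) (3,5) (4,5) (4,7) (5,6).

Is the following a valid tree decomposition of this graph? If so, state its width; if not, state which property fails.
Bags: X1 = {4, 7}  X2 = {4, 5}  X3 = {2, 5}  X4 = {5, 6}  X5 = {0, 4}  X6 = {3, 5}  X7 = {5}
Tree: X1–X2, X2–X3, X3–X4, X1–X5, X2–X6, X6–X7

No — vertex 1 appears in no bag.

A tree decomposition must satisfy three properties: every vertex lies in some bag; for every edge, both endpoints lie together in some bag; and for every vertex, the bags containing it form a connected subtree. Here vertex 1 appears in no bag, so the decomposition is invalid.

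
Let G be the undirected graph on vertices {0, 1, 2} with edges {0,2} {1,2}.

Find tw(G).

A width-1 tree decomposition is:
Bags: B1 = {1, 2}  B2 = {0, 2}
Tree: B1–B2
Each bag holds 2 vertices, so the decomposition has width 1, which upper-bounds the treewidth. G has an edge, so its treewidth is at least 1. Hence tw(G) = 1 exactly.

1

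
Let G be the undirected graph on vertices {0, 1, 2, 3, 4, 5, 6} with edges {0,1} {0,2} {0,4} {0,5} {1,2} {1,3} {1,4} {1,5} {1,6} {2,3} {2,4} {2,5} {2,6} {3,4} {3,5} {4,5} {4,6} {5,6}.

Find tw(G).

4

A width-4 tree decomposition is:
Bags: B1 = {1, 2, 3, 4, 5}  B2 = {1, 2, 4, 5, 6}  B3 = {0, 1, 2, 4, 5}
Tree: B1–B2, B2–B3
The largest bag has 5 vertices, giving width 4; this decomposition certifies tw(G) ≤ 4. Conversely, {0, 1, 2, 4, 5} is a clique of size 5, and the vertices of any clique must share a bag in every tree decomposition; so some bag has ≥ 5 vertices and tw(G) ≥ 4. Combining the bounds, tw(G) = 4.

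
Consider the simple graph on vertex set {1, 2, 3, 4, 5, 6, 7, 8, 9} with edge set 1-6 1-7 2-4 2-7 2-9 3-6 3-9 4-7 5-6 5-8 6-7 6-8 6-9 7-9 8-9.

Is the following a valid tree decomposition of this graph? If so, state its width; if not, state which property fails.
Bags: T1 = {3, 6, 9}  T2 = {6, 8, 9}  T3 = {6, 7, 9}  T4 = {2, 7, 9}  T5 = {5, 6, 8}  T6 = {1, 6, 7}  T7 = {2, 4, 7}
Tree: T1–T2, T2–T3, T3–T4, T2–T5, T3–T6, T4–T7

Yes; width 2.

Vertex coverage: the bags together contain {1, 2, 3, 4, 5, 6, 7, 8, 9}, the full vertex set. Edge coverage: each edge of G has both endpoints in at least one bag. Running intersection: for every vertex, the bags containing it form a connected subtree. All three properties hold, so this is a valid tree decomposition of width max|bag| − 1 = 2, and hence tw(G) ≤ 2.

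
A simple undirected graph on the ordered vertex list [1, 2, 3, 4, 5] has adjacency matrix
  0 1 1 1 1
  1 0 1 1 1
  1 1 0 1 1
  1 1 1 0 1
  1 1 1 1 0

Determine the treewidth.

A width-4 tree decomposition is:
Bags: B1 = {1, 2, 3, 4, 5}
Tree: (single bag)
With just one bag of size 5, the width is 5 − 1 = 4, so tw(G) ≤ 4. For the lower bound, the 5 vertices {1, 2, 3, 4, 5} are pairwise adjacent, and any tree decomposition puts a clique entirely inside one bag — forcing width ≥ 4. Combining the bounds, tw(G) = 4.

4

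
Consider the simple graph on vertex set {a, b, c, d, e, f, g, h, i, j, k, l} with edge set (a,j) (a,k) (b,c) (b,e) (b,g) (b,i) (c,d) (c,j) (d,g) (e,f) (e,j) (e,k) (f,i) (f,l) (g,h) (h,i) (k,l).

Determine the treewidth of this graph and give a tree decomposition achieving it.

Each bag holds 4 vertices, so the decomposition has width 3, which upper-bounds the treewidth. For the lower bound: the 4 vertex sets {a,k,l}, {j}, {e}, {b,c,f,i} are disjoint, each induces a connected subgraph, and every pair is joined by at least one edge of G. Contracting each set to a single vertex therefore yields K_{4} as a minor, and since treewidth is minor-monotone, tw(G) ≥ tw(K_{4}) = 3. The upper and lower bounds meet at 3, so that is the treewidth.

Treewidth 3.
One such decomposition:
Bags: B1 = {a, j, k, l}  B2 = {e, j, k, l}  B3 = {e, f, j, l}  B4 = {c, e, f, j}  B5 = {b, c, e, f}  B6 = {b, c, f, i}  B7 = {b, c, d, i}  B8 = {b, d, g, i}  B9 = {d, g, h, i}
Tree: B1–B2, B2–B3, B3–B4, B4–B5, B5–B6, B6–B7, B7–B8, B8–B9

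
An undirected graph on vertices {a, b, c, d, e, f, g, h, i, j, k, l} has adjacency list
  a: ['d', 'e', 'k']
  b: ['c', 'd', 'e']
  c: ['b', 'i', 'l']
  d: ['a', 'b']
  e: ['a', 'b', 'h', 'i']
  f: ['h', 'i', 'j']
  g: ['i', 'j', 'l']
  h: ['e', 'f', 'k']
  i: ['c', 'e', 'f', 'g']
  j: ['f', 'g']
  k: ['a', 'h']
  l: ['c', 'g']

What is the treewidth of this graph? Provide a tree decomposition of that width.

Treewidth 3.
Bags: B1 = {c, g, j, l}  B2 = {c, g, i, j}  B3 = {c, f, i, j}  B4 = {b, c, f, i}  B5 = {b, e, f, i}  B6 = {b, e, f, h}  B7 = {b, d, e, h}  B8 = {a, d, e, h}  B9 = {a, d, h, k}
Tree: B1–B2, B2–B3, B3–B4, B4–B5, B5–B6, B6–B7, B7–B8, B8–B9

The largest bag has 4 vertices, giving width 3; this decomposition certifies tw(G) ≤ 3. For the lower bound: the 4 vertex sets {g,j,l}, {c}, {i}, {b,e,f,h} are disjoint, each induces a connected subgraph, and every pair is joined by at least one edge of G. Contracting each set to a single vertex therefore yields K_{4} as a minor, and since treewidth is minor-monotone, tw(G) ≥ tw(K_{4}) = 3. Combining the bounds, tw(G) = 3.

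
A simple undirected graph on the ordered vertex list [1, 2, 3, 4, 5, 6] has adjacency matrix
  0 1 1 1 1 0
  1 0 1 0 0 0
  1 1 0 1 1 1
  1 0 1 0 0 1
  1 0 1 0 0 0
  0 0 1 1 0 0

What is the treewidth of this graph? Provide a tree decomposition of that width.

Treewidth 2.
Bags: B1 = {1, 3, 4}  B2 = {3, 4, 6}  B3 = {1, 2, 3}  B4 = {1, 3, 5}
Tree: B1–B2, B1–B3, B1–B4

Every bag has size at most 3, so the width is 3 − 1 = 2 and tw(G) ≤ 2. For the lower bound, the 3 vertices {1, 2, 3} are pairwise adjacent, and any tree decomposition puts a clique entirely inside one bag — forcing width ≥ 2. Therefore the treewidth is 2.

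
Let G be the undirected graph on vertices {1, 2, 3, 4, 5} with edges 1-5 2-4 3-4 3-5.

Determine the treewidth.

1

A width-1 tree decomposition is:
Bags: B1 = {1, 5}  B2 = {3, 5}  B3 = {3, 4}  B4 = {2, 4}
Tree: B1–B2, B2–B3, B3–B4
Every bag has size at most 2, so the width is 2 − 1 = 1 and tw(G) ≤ 1. Since G has at least one edge (e.g. 1–5), it is not an edgeless graph, so tw(G) ≥ 1. The upper and lower bounds meet at 1, so that is the treewidth.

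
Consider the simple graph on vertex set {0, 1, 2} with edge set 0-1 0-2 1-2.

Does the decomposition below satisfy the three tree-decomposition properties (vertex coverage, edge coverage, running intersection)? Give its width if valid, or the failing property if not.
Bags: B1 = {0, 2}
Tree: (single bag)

A tree decomposition must satisfy three properties: every vertex lies in some bag; for every edge, both endpoints lie together in some bag; and for every vertex, the bags containing it form a connected subtree. Here vertex 1 appears in no bag, so the decomposition is invalid.

No — vertex 1 appears in no bag.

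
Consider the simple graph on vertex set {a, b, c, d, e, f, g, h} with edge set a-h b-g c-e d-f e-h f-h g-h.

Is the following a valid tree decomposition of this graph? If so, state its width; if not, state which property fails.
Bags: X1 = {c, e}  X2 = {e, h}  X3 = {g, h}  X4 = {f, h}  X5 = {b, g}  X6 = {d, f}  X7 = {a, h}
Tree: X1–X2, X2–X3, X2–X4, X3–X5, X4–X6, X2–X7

Yes; width 1.

Checking the three conditions: (i) the bags cover all of {a, b, c, d, e, f, g, h}; (ii) for each edge, some bag contains both endpoints; (iii) the bags containing any fixed vertex form a subtree. All hold, so the decomposition is valid with width 2 − 1 = 1.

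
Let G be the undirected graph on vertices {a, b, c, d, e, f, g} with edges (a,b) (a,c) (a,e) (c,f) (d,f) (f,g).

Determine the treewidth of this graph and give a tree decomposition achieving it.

Treewidth 1.
One such decomposition:
Bags: B1 = {c, f}  B2 = {a, c}  B3 = {a, e}  B4 = {d, f}  B5 = {a, b}  B6 = {f, g}
Tree: B1–B2, B2–B3, B1–B4, B3–B5, B4–B6

Every bag has size at most 2, so the width is 2 − 1 = 1 and tw(G) ≤ 1. G has an edge, so its treewidth is at least 1. Therefore the treewidth is 1.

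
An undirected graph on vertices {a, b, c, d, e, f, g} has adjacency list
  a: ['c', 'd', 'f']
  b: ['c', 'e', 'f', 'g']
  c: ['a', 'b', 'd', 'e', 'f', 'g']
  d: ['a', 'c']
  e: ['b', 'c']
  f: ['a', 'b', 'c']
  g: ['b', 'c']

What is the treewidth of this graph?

2

A width-2 tree decomposition is:
Bags: B1 = {a, c, f}  B2 = {b, c, f}  B3 = {b, c, g}  B4 = {a, c, d}  B5 = {b, c, e}
Tree: B1–B2, B2–B3, B1–B4, B3–B5
The largest bag has 3 vertices, giving width 2; this decomposition certifies tw(G) ≤ 2. For the lower bound, the 3 vertices {a, c, d} are pairwise adjacent, and any tree decomposition puts a clique entirely inside one bag — forcing width ≥ 2. Therefore the treewidth is 2.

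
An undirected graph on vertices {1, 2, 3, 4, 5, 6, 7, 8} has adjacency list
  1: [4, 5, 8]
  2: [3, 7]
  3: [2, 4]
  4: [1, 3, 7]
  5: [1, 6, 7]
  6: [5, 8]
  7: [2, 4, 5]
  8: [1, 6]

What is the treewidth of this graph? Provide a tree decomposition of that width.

Treewidth 2.
Bags: B1 = {2, 3, 7}  B2 = {3, 4, 7}  B3 = {4, 5, 7}  B4 = {1, 4, 5}  B5 = {1, 5, 6}  B6 = {1, 6, 8}
Tree: B1–B2, B2–B3, B3–B4, B4–B5, B5–B6

Every bag has size at most 3, so the width is 3 − 1 = 2 and tw(G) ≤ 2. Since 2–3–4–7–2 is a cycle in G, G is not acyclic. Forests are exactly the graphs of treewidth ≤ 1, so tw(G) ≥ 2. Hence tw(G) = 2 exactly.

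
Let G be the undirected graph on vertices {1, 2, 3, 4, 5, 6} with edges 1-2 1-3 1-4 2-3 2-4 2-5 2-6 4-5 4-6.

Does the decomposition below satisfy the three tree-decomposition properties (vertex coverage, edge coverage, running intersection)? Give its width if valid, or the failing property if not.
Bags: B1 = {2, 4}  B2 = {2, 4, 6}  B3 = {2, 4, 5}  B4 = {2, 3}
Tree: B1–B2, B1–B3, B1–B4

A tree decomposition must satisfy three properties: every vertex lies in some bag; for every edge, both endpoints lie together in some bag; and for every vertex, the bags containing it form a connected subtree. Here vertex 1 appears in no bag, so the decomposition is invalid.

No — vertex 1 appears in no bag.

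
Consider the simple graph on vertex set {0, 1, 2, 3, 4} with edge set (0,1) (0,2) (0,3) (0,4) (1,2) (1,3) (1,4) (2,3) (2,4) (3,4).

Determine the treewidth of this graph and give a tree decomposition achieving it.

Treewidth 4.
Bags: B1 = {0, 1, 2, 3, 4}
Tree: (single bag)

With just one bag of size 5, the width is 5 − 1 = 4, so tw(G) ≤ 4. For the lower bound, the 5 vertices {0, 1, 2, 3, 4} are pairwise adjacent, and any tree decomposition puts a clique entirely inside one bag — forcing width ≥ 4. Therefore the treewidth is 4.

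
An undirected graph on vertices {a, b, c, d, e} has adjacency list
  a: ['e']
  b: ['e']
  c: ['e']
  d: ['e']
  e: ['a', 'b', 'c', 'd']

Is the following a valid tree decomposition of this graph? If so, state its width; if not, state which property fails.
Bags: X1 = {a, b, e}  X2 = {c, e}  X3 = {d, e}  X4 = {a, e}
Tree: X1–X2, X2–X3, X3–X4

No — bags containing vertex a are not connected in the tree.

A tree decomposition must satisfy three properties: every vertex lies in some bag; for every edge, both endpoints lie together in some bag; and for every vertex, the bags containing it form a connected subtree. Here bags containing vertex a are not connected in the tree, so the decomposition is invalid.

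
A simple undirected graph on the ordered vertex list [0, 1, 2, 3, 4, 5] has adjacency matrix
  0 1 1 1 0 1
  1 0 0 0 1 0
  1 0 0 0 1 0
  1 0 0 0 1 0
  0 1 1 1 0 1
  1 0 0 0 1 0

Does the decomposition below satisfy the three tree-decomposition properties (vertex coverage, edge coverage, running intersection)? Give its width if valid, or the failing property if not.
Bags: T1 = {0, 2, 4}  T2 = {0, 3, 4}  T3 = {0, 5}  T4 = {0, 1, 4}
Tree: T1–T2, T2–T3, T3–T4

No — edge (4,5) lies in no bag.

A tree decomposition must satisfy three properties: every vertex lies in some bag; for every edge, both endpoints lie together in some bag; and for every vertex, the bags containing it form a connected subtree. Here edge (4,5) lies in no bag, so the decomposition is invalid.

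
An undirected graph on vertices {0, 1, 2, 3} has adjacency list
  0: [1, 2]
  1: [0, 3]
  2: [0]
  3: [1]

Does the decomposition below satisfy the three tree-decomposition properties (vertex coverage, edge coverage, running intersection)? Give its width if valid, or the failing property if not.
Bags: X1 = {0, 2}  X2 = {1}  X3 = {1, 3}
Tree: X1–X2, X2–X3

A tree decomposition must satisfy three properties: every vertex lies in some bag; for every edge, both endpoints lie together in some bag; and for every vertex, the bags containing it form a connected subtree. Here edge (0,1) lies in no bag, so the decomposition is invalid.

No — edge (0,1) lies in no bag.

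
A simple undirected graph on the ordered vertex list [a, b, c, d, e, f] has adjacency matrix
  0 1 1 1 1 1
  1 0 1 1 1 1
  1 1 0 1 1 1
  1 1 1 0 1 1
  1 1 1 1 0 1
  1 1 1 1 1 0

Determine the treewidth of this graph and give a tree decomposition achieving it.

A single bag containing all 6 vertices is trivially a valid decomposition of width 5. For the lower bound, the 6 vertices {a, b, c, d, e, f} are pairwise adjacent, and any tree decomposition puts a clique entirely inside one bag — forcing width ≥ 5. The upper and lower bounds meet at 5, so that is the treewidth.

Treewidth 5.
One optimal decomposition is:
Bags: B1 = {a, b, c, d, e, f}
Tree: (single bag)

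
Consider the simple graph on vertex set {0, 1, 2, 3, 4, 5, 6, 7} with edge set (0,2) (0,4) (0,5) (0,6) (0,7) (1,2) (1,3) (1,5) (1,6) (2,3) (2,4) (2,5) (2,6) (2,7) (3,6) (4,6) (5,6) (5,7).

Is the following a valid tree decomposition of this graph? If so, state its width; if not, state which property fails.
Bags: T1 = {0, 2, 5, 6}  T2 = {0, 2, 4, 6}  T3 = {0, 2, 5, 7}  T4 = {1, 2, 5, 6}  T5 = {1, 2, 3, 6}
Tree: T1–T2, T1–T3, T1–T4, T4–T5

Checking the three conditions: (i) the bags cover all of {0, 1, 2, 3, 4, 5, 6, 7}; (ii) for each edge, some bag contains both endpoints; (iii) the bags containing any fixed vertex form a subtree. All hold, so the decomposition is valid with width 4 − 1 = 3.

Yes; width 3.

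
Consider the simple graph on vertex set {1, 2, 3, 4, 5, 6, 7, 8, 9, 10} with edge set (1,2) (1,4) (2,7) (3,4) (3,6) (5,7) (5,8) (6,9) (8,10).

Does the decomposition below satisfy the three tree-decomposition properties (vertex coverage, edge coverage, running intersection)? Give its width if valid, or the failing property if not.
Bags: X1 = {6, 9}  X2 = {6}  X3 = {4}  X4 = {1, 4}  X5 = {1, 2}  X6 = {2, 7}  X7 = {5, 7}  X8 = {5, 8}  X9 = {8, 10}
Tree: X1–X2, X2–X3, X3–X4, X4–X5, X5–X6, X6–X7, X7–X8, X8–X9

No — vertex 3 appears in no bag.

A tree decomposition must satisfy three properties: every vertex lies in some bag; for every edge, both endpoints lie together in some bag; and for every vertex, the bags containing it form a connected subtree. Here vertex 3 appears in no bag, so the decomposition is invalid.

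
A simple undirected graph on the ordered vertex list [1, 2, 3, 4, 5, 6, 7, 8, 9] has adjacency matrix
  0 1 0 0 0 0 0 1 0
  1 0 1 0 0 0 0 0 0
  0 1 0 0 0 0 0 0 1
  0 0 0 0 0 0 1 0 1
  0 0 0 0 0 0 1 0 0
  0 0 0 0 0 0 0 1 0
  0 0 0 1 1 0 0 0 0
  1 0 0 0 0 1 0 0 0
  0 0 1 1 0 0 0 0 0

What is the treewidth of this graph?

1

A width-1 tree decomposition is:
Bags: B1 = {6, 8}  B2 = {1, 8}  B3 = {1, 2}  B4 = {2, 3}  B5 = {3, 9}  B6 = {4, 9}  B7 = {4, 7}  B8 = {5, 7}
Tree: B1–B2, B2–B3, B3–B4, B4–B5, B5–B6, B6–B7, B7–B8
Every bag has size at most 2, so the width is 2 − 1 = 1 and tw(G) ≤ 1. Any graph with an edge has treewidth ≥ 1, and G has the edge 6–8. The upper and lower bounds meet at 1, so that is the treewidth.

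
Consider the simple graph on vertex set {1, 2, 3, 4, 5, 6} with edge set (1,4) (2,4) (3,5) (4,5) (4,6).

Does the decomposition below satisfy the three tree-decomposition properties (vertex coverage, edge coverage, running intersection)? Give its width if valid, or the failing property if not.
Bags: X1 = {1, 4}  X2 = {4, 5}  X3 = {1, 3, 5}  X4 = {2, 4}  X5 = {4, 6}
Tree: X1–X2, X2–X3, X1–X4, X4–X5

A tree decomposition must satisfy three properties: every vertex lies in some bag; for every edge, both endpoints lie together in some bag; and for every vertex, the bags containing it form a connected subtree. Here bags containing vertex 1 are not connected in the tree, so the decomposition is invalid.

No — bags containing vertex 1 are not connected in the tree.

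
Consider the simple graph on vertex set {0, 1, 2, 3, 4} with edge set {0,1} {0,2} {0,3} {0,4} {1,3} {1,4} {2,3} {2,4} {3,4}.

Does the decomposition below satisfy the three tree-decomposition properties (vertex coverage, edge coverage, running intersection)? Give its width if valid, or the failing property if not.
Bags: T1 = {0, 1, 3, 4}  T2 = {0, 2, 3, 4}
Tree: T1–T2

Yes; width 3.

Vertex coverage: the bags together contain {0, 1, 2, 3, 4}, the full vertex set. Edge coverage: each edge of G has both endpoints in at least one bag. Running intersection: for every vertex, the bags containing it form a connected subtree. All three properties hold, so this is a valid tree decomposition of width max|bag| − 1 = 3, and hence tw(G) ≤ 3.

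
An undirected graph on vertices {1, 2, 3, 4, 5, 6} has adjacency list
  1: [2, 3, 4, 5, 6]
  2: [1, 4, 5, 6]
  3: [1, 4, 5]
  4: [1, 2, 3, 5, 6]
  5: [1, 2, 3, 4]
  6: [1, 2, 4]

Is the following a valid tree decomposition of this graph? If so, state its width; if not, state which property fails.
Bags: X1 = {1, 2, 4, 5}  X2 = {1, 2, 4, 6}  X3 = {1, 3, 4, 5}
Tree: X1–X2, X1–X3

Checking the three conditions: (i) the bags cover all of {1, 2, 3, 4, 5, 6}; (ii) for each edge, some bag contains both endpoints; (iii) the bags containing any fixed vertex form a subtree. All hold, so the decomposition is valid with width 4 − 1 = 3.

Yes; width 3.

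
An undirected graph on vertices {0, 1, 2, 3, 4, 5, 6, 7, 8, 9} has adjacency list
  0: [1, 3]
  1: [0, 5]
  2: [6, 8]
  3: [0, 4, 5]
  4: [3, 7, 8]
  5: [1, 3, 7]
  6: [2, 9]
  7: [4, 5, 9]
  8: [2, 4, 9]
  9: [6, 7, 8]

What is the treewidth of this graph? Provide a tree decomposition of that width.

Every bag has size at most 3, so the width is 3 − 1 = 2 and tw(G) ≤ 2. The edges 6–2–8–9–6 form a cycle, so G is not a tree and its treewidth is at least 2. Hence tw(G) = 2 exactly.

Treewidth 2.
One optimal decomposition is:
Bags: B1 = {2, 6, 9}  B2 = {2, 8, 9}  B3 = {7, 8, 9}  B4 = {4, 7, 8}  B5 = {4, 5, 7}  B6 = {3, 4, 5}  B7 = {1, 3, 5}  B8 = {0, 1, 3}
Tree: B1–B2, B2–B3, B3–B4, B4–B5, B5–B6, B6–B7, B7–B8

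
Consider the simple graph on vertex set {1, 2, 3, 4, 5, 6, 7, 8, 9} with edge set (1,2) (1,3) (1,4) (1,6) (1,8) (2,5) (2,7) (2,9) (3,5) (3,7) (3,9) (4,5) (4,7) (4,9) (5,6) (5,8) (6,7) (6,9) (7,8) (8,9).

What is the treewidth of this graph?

4

A width-4 tree decomposition is:
Bags: B1 = {1, 5, 6, 7, 9}  B2 = {1, 4, 5, 7, 9}  B3 = {1, 2, 5, 7, 9}  B4 = {1, 5, 7, 8, 9}  B5 = {1, 3, 5, 7, 9}
Tree: B1–B2, B2–B3, B3–B4, B4–B5
Every bag has size at most 5, so the width is 5 − 1 = 4 and tw(G) ≤ 4. For the lower bound: the 5 vertex sets {6,7}, {1,4}, {2,9}, {5}, {8} are disjoint, each induces a connected subgraph, and every pair is joined by at least one edge of G. Contracting each set to a single vertex therefore yields K_{5} as a minor, and since treewidth is minor-monotone, tw(G) ≥ tw(K_{5}) = 4. Combining the bounds, tw(G) = 4.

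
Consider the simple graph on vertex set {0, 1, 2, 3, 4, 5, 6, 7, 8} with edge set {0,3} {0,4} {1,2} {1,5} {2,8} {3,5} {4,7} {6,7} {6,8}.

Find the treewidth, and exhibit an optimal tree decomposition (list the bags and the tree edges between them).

Each bag holds 3 vertices, so the decomposition has width 2, which upper-bounds the treewidth. For the lower bound, G contains the cycle 1–5–3–0–4–7–6–8–2–1, so G is not a forest; only forests have treewidth ≤ 1, hence tw(G) ≥ 2. Hence tw(G) = 2 exactly.

Treewidth 2.
One optimal decomposition is:
Bags: B1 = {1, 3, 5}  B2 = {0, 1, 3}  B3 = {0, 1, 4}  B4 = {1, 4, 7}  B5 = {1, 6, 7}  B6 = {1, 6, 8}  B7 = {1, 2, 8}
Tree: B1–B2, B2–B3, B3–B4, B4–B5, B5–B6, B6–B7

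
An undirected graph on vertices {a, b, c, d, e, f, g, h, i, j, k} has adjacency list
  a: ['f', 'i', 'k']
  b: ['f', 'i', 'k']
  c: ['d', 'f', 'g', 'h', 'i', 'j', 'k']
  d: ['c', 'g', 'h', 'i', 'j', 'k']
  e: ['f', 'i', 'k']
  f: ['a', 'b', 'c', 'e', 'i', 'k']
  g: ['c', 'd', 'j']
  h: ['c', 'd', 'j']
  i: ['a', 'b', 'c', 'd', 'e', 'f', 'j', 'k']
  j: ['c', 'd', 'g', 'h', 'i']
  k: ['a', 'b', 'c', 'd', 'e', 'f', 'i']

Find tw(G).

A width-3 tree decomposition is:
Bags: B1 = {c, d, i, j}  B2 = {c, d, i, k}  B3 = {c, d, h, j}  B4 = {c, f, i, k}  B5 = {e, f, i, k}  B6 = {b, f, i, k}  B7 = {c, d, g, j}  B8 = {a, f, i, k}
Tree: B1–B2, B1–B3, B2–B4, B4–B5, B4–B6, B3–B7, B6–B8
The largest bag has 4 vertices, giving width 3; this decomposition certifies tw(G) ≤ 3. On the other hand G contains the 4-clique {c, d, g, j}. A clique must lie in a single bag of any decomposition, so no decomposition can have width below 3. The upper and lower bounds meet at 3, so that is the treewidth.

3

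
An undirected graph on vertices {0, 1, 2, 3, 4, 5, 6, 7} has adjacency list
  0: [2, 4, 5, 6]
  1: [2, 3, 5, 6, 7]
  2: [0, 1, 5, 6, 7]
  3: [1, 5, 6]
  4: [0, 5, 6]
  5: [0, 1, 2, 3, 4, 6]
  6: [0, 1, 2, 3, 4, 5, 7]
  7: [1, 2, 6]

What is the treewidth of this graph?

A width-3 tree decomposition is:
Bags: B1 = {0, 2, 5, 6}  B2 = {0, 4, 5, 6}  B3 = {1, 2, 5, 6}  B4 = {1, 2, 6, 7}  B5 = {1, 3, 5, 6}
Tree: B1–B2, B1–B3, B3–B4, B3–B5
The largest bag has 4 vertices, giving width 3; this decomposition certifies tw(G) ≤ 3. For the lower bound, the 4 vertices {0, 2, 5, 6} are pairwise adjacent, and any tree decomposition puts a clique entirely inside one bag — forcing width ≥ 3. Combining the bounds, tw(G) = 3.

3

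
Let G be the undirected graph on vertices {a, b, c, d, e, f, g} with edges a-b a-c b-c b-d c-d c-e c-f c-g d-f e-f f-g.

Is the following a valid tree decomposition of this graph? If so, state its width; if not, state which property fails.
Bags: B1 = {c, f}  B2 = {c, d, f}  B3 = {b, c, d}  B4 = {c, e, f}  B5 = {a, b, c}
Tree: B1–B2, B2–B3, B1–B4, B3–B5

No — vertex g appears in no bag.

A tree decomposition must satisfy three properties: every vertex lies in some bag; for every edge, both endpoints lie together in some bag; and for every vertex, the bags containing it form a connected subtree. Here vertex g appears in no bag, so the decomposition is invalid.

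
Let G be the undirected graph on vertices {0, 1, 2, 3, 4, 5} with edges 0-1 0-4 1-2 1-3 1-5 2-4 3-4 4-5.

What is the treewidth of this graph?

2

A width-2 tree decomposition is:
Bags: B1 = {1, 2, 4}  B2 = {1, 4, 5}  B3 = {1, 3, 4}  B4 = {0, 1, 4}
Tree: B1–B2, B2–B3, B3–B4
The largest bag has 3 vertices, giving width 2; this decomposition certifies tw(G) ≤ 2. Since 4–2–1–5–4 is a cycle in G, G is not acyclic. Forests are exactly the graphs of treewidth ≤ 1, so tw(G) ≥ 2. The upper and lower bounds meet at 2, so that is the treewidth.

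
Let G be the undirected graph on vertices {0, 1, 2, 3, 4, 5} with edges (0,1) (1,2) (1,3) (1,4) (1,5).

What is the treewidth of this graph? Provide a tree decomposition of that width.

Treewidth 1.
One such decomposition:
Bags: B1 = {1, 4}  B2 = {1, 3}  B3 = {0, 1}  B4 = {1, 2}  B5 = {1, 5}
Tree: B1–B2, B1–B3, B2–B4, B4–B5

Each bag holds 2 vertices, so the decomposition has width 1, which upper-bounds the treewidth. Since G has at least one edge (e.g. 4–1), it is not an edgeless graph, so tw(G) ≥ 1. Therefore the treewidth is 1.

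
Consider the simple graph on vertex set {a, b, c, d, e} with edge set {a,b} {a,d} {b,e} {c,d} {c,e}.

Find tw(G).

A width-2 tree decomposition is:
Bags: B1 = {a, c, d}  B2 = {a, c, e}  B3 = {a, b, e}
Tree: B1–B2, B2–B3
Each bag holds 3 vertices, so the decomposition has width 2, which upper-bounds the treewidth. The edges a–d–c–e–b–a form a cycle, so G is not a tree and its treewidth is at least 2. Combining the bounds, tw(G) = 2.

2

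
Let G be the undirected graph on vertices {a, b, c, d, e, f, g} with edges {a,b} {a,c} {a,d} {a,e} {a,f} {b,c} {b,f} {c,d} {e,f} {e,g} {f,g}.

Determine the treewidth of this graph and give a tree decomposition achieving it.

Treewidth 2.
Bags: B1 = {a, e, f}  B2 = {e, f, g}  B3 = {a, b, f}  B4 = {a, b, c}  B5 = {a, c, d}
Tree: B1–B2, B1–B3, B3–B4, B4–B5

The largest bag has 3 vertices, giving width 2; this decomposition certifies tw(G) ≤ 2. Conversely, {e, f, g} is a clique of size 3, and the vertices of any clique must share a bag in every tree decomposition; so some bag has ≥ 3 vertices and tw(G) ≥ 2. Combining the bounds, tw(G) = 2.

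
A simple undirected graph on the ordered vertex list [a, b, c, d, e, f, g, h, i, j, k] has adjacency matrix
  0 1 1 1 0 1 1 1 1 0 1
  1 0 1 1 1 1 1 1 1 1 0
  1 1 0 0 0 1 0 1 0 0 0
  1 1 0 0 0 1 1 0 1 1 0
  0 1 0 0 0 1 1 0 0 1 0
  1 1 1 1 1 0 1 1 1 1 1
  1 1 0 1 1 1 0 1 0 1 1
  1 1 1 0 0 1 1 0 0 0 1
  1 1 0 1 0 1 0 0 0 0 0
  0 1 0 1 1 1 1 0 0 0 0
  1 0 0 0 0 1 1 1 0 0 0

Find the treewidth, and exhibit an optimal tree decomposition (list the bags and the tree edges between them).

Treewidth 4.
Bags: B1 = {a, b, d, f, i}  B2 = {a, b, d, f, g}  B3 = {b, d, f, g, j}  B4 = {a, b, f, g, h}  B5 = {a, f, g, h, k}  B6 = {a, b, c, f, h}  B7 = {b, e, f, g, j}
Tree: B1–B2, B2–B3, B2–B4, B4–B5, B4–B6, B3–B7

The largest bag has 5 vertices, giving width 4; this decomposition certifies tw(G) ≤ 4. On the other hand G contains the 5-clique {a, f, g, h, k}. A clique must lie in a single bag of any decomposition, so no decomposition can have width below 4. Hence tw(G) = 4 exactly.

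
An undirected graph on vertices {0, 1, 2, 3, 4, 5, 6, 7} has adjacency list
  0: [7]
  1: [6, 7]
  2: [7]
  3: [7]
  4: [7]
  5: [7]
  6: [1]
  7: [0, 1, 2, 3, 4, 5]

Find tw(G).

A width-1 tree decomposition is:
Bags: B1 = {1, 7}  B2 = {3, 7}  B3 = {0, 7}  B4 = {5, 7}  B5 = {1, 6}  B6 = {4, 7}  B7 = {2, 7}
Tree: B1–B2, B2–B3, B2–B4, B1–B5, B3–B6, B3–B7
Each bag holds 2 vertices, so the decomposition has width 1, which upper-bounds the treewidth. Any graph with an edge has treewidth ≥ 1, and G has the edge 1–7. The upper and lower bounds meet at 1, so that is the treewidth.

1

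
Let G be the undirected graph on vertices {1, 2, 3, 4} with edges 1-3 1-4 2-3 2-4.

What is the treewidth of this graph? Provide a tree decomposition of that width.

The largest bag has 3 vertices, giving width 2; this decomposition certifies tw(G) ≤ 2. The edges 4–2–3–1–4 form a cycle, so G is not a tree and its treewidth is at least 2. Hence tw(G) = 2 exactly.

Treewidth 2.
One such decomposition:
Bags: B1 = {2, 3, 4}  B2 = {1, 3, 4}
Tree: B1–B2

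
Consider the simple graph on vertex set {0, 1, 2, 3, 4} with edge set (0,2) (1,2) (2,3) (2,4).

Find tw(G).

A width-1 tree decomposition is:
Bags: B1 = {1, 2}  B2 = {2, 4}  B3 = {2, 3}  B4 = {0, 2}
Tree: B1–B2, B2–B3, B3–B4
Every bag has size at most 2, so the width is 2 − 1 = 1 and tw(G) ≤ 1. G has an edge, so its treewidth is at least 1. Combining the bounds, tw(G) = 1.

1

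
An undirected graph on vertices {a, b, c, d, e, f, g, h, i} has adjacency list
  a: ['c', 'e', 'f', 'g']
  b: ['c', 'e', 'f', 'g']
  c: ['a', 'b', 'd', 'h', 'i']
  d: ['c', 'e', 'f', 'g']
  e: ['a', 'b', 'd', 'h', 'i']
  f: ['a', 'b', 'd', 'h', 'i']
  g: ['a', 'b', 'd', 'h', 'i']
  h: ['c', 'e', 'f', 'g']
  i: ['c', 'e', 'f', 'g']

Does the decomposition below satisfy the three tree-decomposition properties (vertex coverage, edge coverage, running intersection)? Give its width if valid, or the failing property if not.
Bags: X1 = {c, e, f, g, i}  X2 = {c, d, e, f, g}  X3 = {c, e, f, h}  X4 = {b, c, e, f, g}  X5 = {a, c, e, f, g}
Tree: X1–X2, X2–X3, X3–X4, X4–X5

No — edge (g,h) lies in no bag.

A tree decomposition must satisfy three properties: every vertex lies in some bag; for every edge, both endpoints lie together in some bag; and for every vertex, the bags containing it form a connected subtree. Here edge (g,h) lies in no bag, so the decomposition is invalid.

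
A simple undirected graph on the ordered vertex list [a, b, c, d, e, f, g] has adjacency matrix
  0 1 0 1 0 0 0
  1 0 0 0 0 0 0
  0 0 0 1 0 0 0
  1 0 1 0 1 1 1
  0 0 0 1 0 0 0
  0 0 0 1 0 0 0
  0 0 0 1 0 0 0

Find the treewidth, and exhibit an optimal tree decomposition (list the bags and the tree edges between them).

Every bag has size at most 2, so the width is 2 − 1 = 1 and tw(G) ≤ 1. G has an edge, so its treewidth is at least 1. Therefore the treewidth is 1.

Treewidth 1.
One optimal decomposition is:
Bags: B1 = {c, d}  B2 = {a, d}  B3 = {d, e}  B4 = {d, g}  B5 = {a, b}  B6 = {d, f}
Tree: B1–B2, B1–B3, B3–B4, B2–B5, B1–B6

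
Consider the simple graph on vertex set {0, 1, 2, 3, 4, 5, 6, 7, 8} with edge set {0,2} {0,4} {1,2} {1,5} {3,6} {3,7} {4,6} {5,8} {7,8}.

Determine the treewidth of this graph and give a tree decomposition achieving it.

Treewidth 2.
One such decomposition:
Bags: B1 = {3, 7, 8}  B2 = {3, 6, 8}  B3 = {4, 6, 8}  B4 = {0, 4, 8}  B5 = {0, 2, 8}  B6 = {1, 2, 8}  B7 = {1, 5, 8}
Tree: B1–B2, B2–B3, B3–B4, B4–B5, B5–B6, B6–B7

Every bag has size at most 3, so the width is 3 − 1 = 2 and tw(G) ≤ 2. For the lower bound, G contains the cycle 8–7–3–6–4–0–2–1–5–8, so G is not a forest; only forests have treewidth ≤ 1, hence tw(G) ≥ 2. Hence tw(G) = 2 exactly.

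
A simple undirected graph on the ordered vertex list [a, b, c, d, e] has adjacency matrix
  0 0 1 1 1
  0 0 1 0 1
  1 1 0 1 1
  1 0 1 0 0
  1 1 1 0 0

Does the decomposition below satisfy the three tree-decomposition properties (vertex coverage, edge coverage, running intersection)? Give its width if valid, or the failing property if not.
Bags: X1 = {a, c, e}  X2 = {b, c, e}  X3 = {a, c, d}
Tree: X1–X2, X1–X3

Yes; width 2.

Every vertex of G appears in some bag (union = {a, b, c, d, e}); every edge is covered by a bag; and for each vertex v the set of bags containing v is connected in the bag tree. The decomposition is therefore valid. The largest bag has 3 vertices, so the width is 2.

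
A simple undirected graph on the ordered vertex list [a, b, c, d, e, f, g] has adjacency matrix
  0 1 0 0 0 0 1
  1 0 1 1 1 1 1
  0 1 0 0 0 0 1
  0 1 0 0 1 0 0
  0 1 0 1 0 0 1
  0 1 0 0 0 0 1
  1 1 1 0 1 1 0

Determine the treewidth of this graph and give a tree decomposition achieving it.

Treewidth 2.
One optimal decomposition is:
Bags: B1 = {b, e, g}  B2 = {b, c, g}  B3 = {b, d, e}  B4 = {a, b, g}  B5 = {b, f, g}
Tree: B1–B2, B1–B3, B2–B4, B2–B5

Each bag holds 3 vertices, so the decomposition has width 2, which upper-bounds the treewidth. Conversely, {b, d, e} is a clique of size 3, and the vertices of any clique must share a bag in every tree decomposition; so some bag has ≥ 3 vertices and tw(G) ≥ 2. Hence tw(G) = 2 exactly.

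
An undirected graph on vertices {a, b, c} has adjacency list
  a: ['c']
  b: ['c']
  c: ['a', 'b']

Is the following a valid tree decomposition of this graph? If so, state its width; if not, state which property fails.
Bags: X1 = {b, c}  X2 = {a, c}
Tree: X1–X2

Checking the three conditions: (i) the bags cover all of {a, b, c}; (ii) for each edge, some bag contains both endpoints; (iii) the bags containing any fixed vertex form a subtree. All hold, so the decomposition is valid with width 2 − 1 = 1.

Yes; width 1.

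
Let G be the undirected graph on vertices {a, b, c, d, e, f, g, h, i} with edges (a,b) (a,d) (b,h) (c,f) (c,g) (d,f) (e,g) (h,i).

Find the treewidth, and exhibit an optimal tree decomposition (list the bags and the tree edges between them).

The largest bag has 2 vertices, giving width 1; this decomposition certifies tw(G) ≤ 1. Any graph with an edge has treewidth ≥ 1, and G has the edge e–g. Combining the bounds, tw(G) = 1.

Treewidth 1.
One optimal decomposition is:
Bags: B1 = {e, g}  B2 = {c, g}  B3 = {c, f}  B4 = {d, f}  B5 = {a, d}  B6 = {a, b}  B7 = {b, h}  B8 = {h, i}
Tree: B1–B2, B2–B3, B3–B4, B4–B5, B5–B6, B6–B7, B7–B8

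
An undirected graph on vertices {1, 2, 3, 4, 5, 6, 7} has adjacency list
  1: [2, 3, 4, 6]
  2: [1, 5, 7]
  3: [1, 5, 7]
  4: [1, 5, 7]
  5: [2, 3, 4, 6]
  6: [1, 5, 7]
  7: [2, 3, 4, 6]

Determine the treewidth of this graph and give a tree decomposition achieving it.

Each bag holds 4 vertices, so the decomposition has width 3, which upper-bounds the treewidth. For the lower bound: the 4 vertex sets {3,5}, {1,6}, {7}, {4} are disjoint, each induces a connected subgraph, and every pair is joined by at least one edge of G. Contracting each set to a single vertex therefore yields K_{4} as a minor, and since treewidth is minor-monotone, tw(G) ≥ tw(K_{4}) = 3. Hence tw(G) = 3 exactly.

Treewidth 3.
Bags: B1 = {1, 3, 5, 7}  B2 = {1, 5, 6, 7}  B3 = {1, 4, 5, 7}  B4 = {1, 2, 5, 7}
Tree: B1–B2, B2–B3, B3–B4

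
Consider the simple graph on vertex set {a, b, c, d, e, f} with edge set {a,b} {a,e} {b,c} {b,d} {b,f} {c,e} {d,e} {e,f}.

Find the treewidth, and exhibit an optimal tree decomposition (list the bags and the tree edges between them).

Treewidth 2.
One optimal decomposition is:
Bags: B1 = {b, d, e}  B2 = {b, e, f}  B3 = {a, b, e}  B4 = {b, c, e}
Tree: B1–B2, B2–B3, B3–B4

The largest bag has 3 vertices, giving width 2; this decomposition certifies tw(G) ≤ 2. The edges d–b–f–e–d form a cycle, so G is not a tree and its treewidth is at least 2. Combining the bounds, tw(G) = 2.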